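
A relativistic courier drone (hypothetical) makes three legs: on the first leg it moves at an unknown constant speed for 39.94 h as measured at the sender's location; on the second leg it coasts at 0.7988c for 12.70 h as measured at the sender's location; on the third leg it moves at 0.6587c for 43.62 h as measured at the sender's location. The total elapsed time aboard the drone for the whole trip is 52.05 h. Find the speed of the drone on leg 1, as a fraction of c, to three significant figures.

β = 0.957

Leg 1: speed unknown; τ_1 = 39.94/γ_1.
Leg 2: γ = 1/√(1 − 0.7988²) = 1/√0.3619 = 1.662; τ_2 = 12.70/1.662 = 7.640 h.
Leg 3: γ = 1/√(1 − 0.6587²) = 1/√0.5661 = 1.329; τ_3 = 43.62/1.329 = 32.82 h.
Total proper time: τ_1 + 7.640 + 32.82 = 52.05, so τ_1 = 52.05 − 40.46 = 11.59 h.
γ_1 = 39.94/11.59 = 3.446; β = √(1 − 1/γ²) = √0.9158.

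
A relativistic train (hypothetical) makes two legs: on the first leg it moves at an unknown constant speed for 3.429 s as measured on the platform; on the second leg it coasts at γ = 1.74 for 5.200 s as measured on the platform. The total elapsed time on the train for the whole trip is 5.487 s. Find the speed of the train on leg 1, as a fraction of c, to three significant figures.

β = 0.685

Leg 1: speed unknown; τ_1 = 3.429/γ_1.
Leg 2: γ = 1.74; τ_2 = 5.200/1.740 = 2.989 s.
Total proper time: τ_1 + 2.989 = 5.487, so τ_1 = 5.487 − 2.989 = 2.498 s.
γ_1 = 3.429/2.498 = 1.372; β = √(1 − 1/γ²) = √0.4691.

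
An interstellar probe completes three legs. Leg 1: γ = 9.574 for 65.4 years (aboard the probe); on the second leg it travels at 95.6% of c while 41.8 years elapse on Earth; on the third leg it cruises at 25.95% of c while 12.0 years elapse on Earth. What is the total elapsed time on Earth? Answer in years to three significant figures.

Leg 1: γ = 9.574; Δt_1 = 9.574 × 65.4 = 626.1 years.
Leg 2: 41.8 years is already measured on Earth.
Leg 3: 12.0 years is already measured on Earth.
Total: 626.1 + 41.80 + 12.00 years.

Δt = 680 years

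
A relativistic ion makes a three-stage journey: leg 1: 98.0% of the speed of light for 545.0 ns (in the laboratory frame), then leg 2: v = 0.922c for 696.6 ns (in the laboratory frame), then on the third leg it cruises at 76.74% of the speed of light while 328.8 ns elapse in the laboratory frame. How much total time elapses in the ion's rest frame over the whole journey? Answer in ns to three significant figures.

τ = 589 ns

Leg 1: β = 0.980; γ = 1/√(1 − 0.980²) = 1/√0.03960 = 5.025; τ_1 = 545.0/5.025 = 108.5 ns.
Leg 2: γ = 1/√(1 − 0.922²) = 1/√0.1499 = 2.583; τ_2 = 696.6/2.583 = 269.7 ns.
Leg 3: β = 0.7674; γ = 1/√(1 − 0.7674²) = 1/√0.4111 = 1.560; τ_3 = 328.8/1.560 = 210.8 ns.
Total: 108.5 + 269.7 + 210.8 ns.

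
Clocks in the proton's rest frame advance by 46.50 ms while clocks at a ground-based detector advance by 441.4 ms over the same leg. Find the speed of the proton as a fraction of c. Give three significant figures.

β = 0.994

The proper time is measured in the proton's rest frame (both events occur at the proton's location); Δt is measured at a ground-based detector. γ = Δt/τ = 441.4/46.50 = 9.492.
β = √(1 − 1/γ²) = √(1 − 0.01110) = √0.9889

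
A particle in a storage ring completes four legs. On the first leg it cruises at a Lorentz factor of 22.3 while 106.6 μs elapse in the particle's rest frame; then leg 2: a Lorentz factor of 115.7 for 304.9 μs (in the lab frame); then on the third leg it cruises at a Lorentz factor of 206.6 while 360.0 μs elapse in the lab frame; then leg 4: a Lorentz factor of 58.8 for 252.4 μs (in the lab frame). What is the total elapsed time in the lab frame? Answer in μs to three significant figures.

Δt = 3290 μs

Leg 1: γ = 22.3; Δt_1 = 22.30 × 106.6 = 2377 μs.
Leg 2: 304.9 μs is already measured in the lab frame.
Leg 3: 360.0 μs is already measured in the lab frame.
Leg 4: 252.4 μs is already measured in the lab frame.
Total: 2377 + 304.9 + 360.0 + 252.4 μs.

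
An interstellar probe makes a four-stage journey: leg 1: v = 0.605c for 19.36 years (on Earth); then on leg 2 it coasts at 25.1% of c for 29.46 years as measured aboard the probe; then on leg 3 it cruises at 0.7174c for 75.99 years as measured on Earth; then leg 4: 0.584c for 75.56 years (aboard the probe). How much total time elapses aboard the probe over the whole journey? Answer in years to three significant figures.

Leg 1: γ = 1/√(1 − 0.605²) = 1/√0.6340 = 1.256; τ_1 = 19.36/1.256 = 15.41 years.
Leg 2: 29.46 years is already measured aboard the probe.
Leg 3: γ = 1/√(1 − 0.7174²) = 1/√0.4853 = 1.435; τ_3 = 75.99/1.435 = 52.94 years.
Leg 4: 75.56 years is already measured aboard the probe.
Total: 15.41 + 29.46 + 52.94 + 75.56 years.

τ = 173 years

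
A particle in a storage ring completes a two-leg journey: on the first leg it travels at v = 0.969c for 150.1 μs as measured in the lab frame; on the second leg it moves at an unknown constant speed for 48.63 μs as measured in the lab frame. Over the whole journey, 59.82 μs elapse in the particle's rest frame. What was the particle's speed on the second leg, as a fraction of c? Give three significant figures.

Leg 1: γ = 1/√(1 − 0.969²) = 1/√0.06104 = 4.048; τ_1 = 150.1/4.048 = 37.08 μs.
Leg 2: speed unknown; τ_2 = 48.63/γ_2.
Total proper time: 37.08 + τ_2 = 59.82, so τ_2 = 59.82 − 37.08 = 22.74 μs.
γ_2 = 48.63/22.74 = 2.139; β = √(1 − 1/γ²) = √0.7814.

β = 0.884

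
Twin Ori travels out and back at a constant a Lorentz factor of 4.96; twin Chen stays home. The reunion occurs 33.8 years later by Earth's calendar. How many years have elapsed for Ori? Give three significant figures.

τ = 6.81 years

γ = 4.96
Ori's clock measures proper time along the trip: τ = Δt/γ = 33.8/4.960 years.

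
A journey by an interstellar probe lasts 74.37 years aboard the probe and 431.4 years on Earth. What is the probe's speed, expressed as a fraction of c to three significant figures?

β = 0.985

The proper time is measured aboard the probe (both events occur at the probe's location); Δt is measured on Earth. γ = Δt/τ = 431.4/74.37 = 5.801.
β = √(1 − 1/γ²) = √(1 − 0.02972) = √0.9703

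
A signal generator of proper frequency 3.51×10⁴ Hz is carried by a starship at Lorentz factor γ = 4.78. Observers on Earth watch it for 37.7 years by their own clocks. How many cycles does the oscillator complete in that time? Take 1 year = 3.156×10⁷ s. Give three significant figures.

γ = 4.78
During 37.7 years of lab time, the oscillator's proper time advances by τ = Δt/γ = 37.7/4.780 = 7.887 years = 2.489×10⁸ s.
N = f × τ = 3.51×10⁴ × 2.489×10⁸ = 8.737×10¹².

N = 8.74×10¹²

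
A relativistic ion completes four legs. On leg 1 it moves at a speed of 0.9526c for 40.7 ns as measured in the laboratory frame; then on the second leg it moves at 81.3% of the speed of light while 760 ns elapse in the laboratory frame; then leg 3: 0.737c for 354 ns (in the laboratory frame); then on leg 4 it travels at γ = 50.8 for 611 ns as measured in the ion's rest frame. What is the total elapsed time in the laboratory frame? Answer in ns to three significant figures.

Δt = 3.22×10⁴ ns

Leg 1: 40.7 ns is already measured in the laboratory frame.
Leg 2: 760 ns is already measured in the laboratory frame.
Leg 3: 354 ns is already measured in the laboratory frame.
Leg 4: γ = 50.8; Δt_4 = 50.80 × 611 = 3.104×10⁴ ns.
Total: 40.70 + 760.0 + 354.0 + 3.104×10⁴ ns.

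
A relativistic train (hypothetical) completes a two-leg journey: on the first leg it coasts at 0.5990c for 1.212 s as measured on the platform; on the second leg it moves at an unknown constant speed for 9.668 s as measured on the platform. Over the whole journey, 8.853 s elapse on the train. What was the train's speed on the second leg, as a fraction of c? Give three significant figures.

β = 0.579

Leg 1: γ = 1/√(1 − 0.5990²) = 1/√0.6412 = 1.249; τ_1 = 1.212/1.249 = 0.9705 s.
Leg 2: speed unknown; τ_2 = 9.668/γ_2.
Total proper time: 0.9705 + τ_2 = 8.853, so τ_2 = 8.853 − 0.9705 = 7.882 s.
γ_2 = 9.668/7.882 = 1.227; β = √(1 − 1/γ²) = √0.3353.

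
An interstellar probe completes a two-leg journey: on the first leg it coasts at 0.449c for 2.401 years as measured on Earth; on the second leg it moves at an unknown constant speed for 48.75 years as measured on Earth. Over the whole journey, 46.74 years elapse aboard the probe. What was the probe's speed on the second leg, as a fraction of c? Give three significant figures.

β = 0.404

Leg 1: γ = 1/√(1 − 0.449²) = 1/√0.7984 = 1.119; τ_1 = 2.401/1.119 = 2.145 years.
Leg 2: speed unknown; τ_2 = 48.75/γ_2.
Total proper time: 2.145 + τ_2 = 46.74, so τ_2 = 46.74 − 2.145 = 44.59 years.
γ_2 = 48.75/44.59 = 1.093; β = √(1 − 1/γ²) = √0.1632.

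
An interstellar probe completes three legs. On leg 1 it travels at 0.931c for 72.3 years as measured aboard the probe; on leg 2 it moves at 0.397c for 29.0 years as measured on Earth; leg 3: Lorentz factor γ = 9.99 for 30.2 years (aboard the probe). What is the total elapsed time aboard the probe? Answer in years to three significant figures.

τ = 129 years

Leg 1: 72.3 years is already measured aboard the probe.
Leg 2: γ = 1/√(1 − 0.397²) = 1/√0.8424 = 1.090; τ_2 = 29.0/1.090 = 26.62 years.
Leg 3: 30.2 years is already measured aboard the probe.
Total: 72.30 + 26.62 + 30.20 years.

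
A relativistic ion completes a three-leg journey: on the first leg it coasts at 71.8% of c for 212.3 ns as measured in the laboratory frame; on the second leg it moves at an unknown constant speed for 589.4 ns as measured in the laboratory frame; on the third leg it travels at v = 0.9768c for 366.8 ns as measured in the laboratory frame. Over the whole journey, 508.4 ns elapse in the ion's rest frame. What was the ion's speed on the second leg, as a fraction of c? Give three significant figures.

Leg 1: β = 0.718; γ = 1/√(1 − 0.718²) = 1/√0.4845 = 1.437; τ_1 = 212.3/1.437 = 147.8 ns.
Leg 2: speed unknown; τ_2 = 589.4/γ_2.
Leg 3: γ = 1/√(1 − 0.9768²) = 1/√0.04586 = 4.670; τ_3 = 366.8/4.670 = 78.55 ns.
Total proper time: 147.8 + τ_2 + 78.55 = 508.4, so τ_2 = 508.4 − 226.3 = 282.1 ns.
γ_2 = 589.4/282.1 = 2.089; β = √(1 − 1/γ²) = √0.7710.

β = 0.878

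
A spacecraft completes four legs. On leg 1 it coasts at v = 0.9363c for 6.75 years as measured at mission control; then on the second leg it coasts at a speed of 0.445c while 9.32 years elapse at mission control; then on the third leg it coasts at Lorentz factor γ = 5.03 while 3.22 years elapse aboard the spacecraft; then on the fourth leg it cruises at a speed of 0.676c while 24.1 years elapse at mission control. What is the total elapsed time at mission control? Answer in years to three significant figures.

Δt = 56.4 years

Leg 1: 6.75 years is already measured at mission control.
Leg 2: 9.32 years is already measured at mission control.
Leg 3: γ = 5.03; Δt_3 = 5.030 × 3.22 = 16.20 years.
Leg 4: 24.1 years is already measured at mission control.
Total: 6.750 + 9.320 + 16.20 + 24.10 years.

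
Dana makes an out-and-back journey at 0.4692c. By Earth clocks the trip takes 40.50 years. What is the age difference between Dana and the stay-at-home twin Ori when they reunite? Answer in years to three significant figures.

γ = 1/√(1 − 0.4692²) = 1/√0.7799 = 1.132
Dana's elapsed proper time: τ = 40.50/1.132 = 35.77 years.
Age gap = Δt − τ = 40.50 − 35.77 years.

Δt − τ = 4.73 years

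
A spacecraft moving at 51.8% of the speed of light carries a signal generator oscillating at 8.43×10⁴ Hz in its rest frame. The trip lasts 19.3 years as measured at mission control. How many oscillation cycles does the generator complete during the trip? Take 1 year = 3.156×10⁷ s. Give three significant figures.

N = 4.39×10¹³

β = 0.518; γ = 1/√(1 − 0.518²) = 1/√0.7317 = 1.169
The oscillator's own cycle count is N = f × τ where τ is the proper time aboard the spacecraft. τ = Δt/γ = 19.3/1.169 = 16.51 years = 5.210×10⁸ s.
N = 8.43×10⁴ × 5.210×10⁸ = 4.392×10¹³.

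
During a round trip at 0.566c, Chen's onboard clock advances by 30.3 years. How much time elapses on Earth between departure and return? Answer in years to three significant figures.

Δt = 36.8 years

γ = 1/√(1 − 0.566²) = 1/√0.6796 = 1.213
Earth-frame duration is the dilated interval: Δt = γτ = 1.213 × 30.3 years.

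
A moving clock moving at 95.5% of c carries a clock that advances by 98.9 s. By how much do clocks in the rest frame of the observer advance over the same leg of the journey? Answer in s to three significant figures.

Δt = 333 s

β = 0.955; γ = 1/√(1 − 0.955²) = 1/√0.08798 = 3.371
The interval measured on the moving clock is the proper time (both events occur at the same place in that frame); the lab-frame interval is Δt = γτ = 3.371 × 98.9 s.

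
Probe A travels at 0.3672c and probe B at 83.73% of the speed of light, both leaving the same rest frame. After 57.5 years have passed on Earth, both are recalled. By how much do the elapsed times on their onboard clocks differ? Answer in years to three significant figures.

|τ_A − τ_B| = 22.0 years

A: γ = 1/√(1 − 0.3672²) = 1/√0.8652 = 1.075; τ_A = 57.5/1.075 = 53.48 years.
B: β = 0.8373; γ = 1/√(1 − 0.8373²) = 1/√0.2989 = 1.829; τ_B = 57.5/1.829 = 31.44 years.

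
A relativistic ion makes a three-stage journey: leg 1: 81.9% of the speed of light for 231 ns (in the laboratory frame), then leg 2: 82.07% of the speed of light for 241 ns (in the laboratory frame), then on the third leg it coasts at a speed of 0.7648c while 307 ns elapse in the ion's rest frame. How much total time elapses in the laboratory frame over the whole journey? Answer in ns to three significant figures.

Leg 1: 231 ns is already measured in the laboratory frame.
Leg 2: 241 ns is already measured in the laboratory frame.
Leg 3: γ = 1/√(1 − 0.7648²) = 1/√0.4151 = 1.552; Δt_3 = 1.552 × 307 = 476.5 ns.
Total: 231.0 + 241.0 + 476.5 ns.

Δt = 949 ns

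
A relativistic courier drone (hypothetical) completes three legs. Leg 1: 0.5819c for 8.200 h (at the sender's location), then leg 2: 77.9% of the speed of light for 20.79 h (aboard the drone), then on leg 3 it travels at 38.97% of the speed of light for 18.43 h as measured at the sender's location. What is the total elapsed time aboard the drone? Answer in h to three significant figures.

τ = 44.4 h

Leg 1: γ = 1/√(1 − 0.5819²) = 1/√0.6614 = 1.230; τ_1 = 8.200/1.230 = 6.669 h.
Leg 2: 20.79 h is already measured aboard the drone.
Leg 3: β = 0.3897; γ = 1/√(1 − 0.3897²) = 1/√0.8481 = 1.086; τ_3 = 18.43/1.086 = 16.97 h.
Total: 6.669 + 20.79 + 16.97 h.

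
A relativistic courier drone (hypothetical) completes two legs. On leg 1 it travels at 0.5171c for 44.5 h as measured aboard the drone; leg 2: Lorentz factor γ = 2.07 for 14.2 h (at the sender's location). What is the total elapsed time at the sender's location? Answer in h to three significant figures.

Δt = 66.2 h

Leg 1: γ = 1/√(1 − 0.5171²) = 1/√0.7326 = 1.168; Δt_1 = 1.168 × 44.5 = 51.99 h.
Leg 2: 14.2 h is already measured at the sender's location.
Total: 51.99 + 14.20 h.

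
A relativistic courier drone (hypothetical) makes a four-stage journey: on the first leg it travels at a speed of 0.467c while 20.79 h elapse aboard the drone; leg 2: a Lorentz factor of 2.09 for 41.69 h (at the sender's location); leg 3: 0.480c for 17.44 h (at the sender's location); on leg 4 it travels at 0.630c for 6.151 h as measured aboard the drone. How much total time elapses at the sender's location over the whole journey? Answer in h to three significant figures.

Δt = 90.6 h

Leg 1: γ = 1/√(1 − 0.467²) = 1/√0.7819 = 1.131; Δt_1 = 1.131 × 20.79 = 23.51 h.
Leg 2: 41.69 h is already measured at the sender's location.
Leg 3: 17.44 h is already measured at the sender's location.
Leg 4: γ = 1/√(1 − 0.630²) = 1/√0.6031 = 1.288; Δt_4 = 1.288 × 6.151 = 7.920 h.
Total: 23.51 + 41.69 + 17.44 + 7.920 h.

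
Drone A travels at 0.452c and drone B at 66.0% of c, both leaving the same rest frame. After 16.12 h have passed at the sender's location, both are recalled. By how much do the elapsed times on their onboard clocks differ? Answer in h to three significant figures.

A: γ = 1/√(1 − 0.452²) = 1/√0.7957 = 1.121; τ_A = 16.12/1.121 = 14.38 h.
B: β = 0.660; γ = 1/√(1 − 0.660²) = 1/√0.5644 = 1.331; τ_B = 16.12/1.331 = 12.11 h.

|τ_A − τ_B| = 2.27 h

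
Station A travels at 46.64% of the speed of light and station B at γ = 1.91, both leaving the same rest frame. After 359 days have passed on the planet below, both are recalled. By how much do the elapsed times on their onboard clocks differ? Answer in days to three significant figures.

A: β = 0.4664; γ = 1/√(1 − 0.4664²) = 1/√0.7825 = 1.130; τ_A = 359/1.130 = 317.6 days.
B: γ = 1.91; τ_B = 359/1.910 = 188.0 days.

|τ_A − τ_B| = 130 days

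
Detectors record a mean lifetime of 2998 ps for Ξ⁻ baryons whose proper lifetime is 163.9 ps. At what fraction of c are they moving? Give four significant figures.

γ = Δt/τ₀ = 2998/163.9 = 18.29
β = √(1 − 1/γ²) = √(1 − 0.002989) = √0.9970

β = 0.9985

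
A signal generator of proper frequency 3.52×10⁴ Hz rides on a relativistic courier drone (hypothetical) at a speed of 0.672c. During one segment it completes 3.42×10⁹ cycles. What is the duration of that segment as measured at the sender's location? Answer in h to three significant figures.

Δt = 36.4 h

γ = 1/√(1 − 0.672²) = 1/√0.5484 = 1.350
Proper time for N cycles: τ = N/f = 3.42×10⁹/(3.52×10⁴) = 9.716×10⁴ s = 26.99 h.
Lab-frame duration Δt = γτ = 1.350 × 26.99 = 36.44 h.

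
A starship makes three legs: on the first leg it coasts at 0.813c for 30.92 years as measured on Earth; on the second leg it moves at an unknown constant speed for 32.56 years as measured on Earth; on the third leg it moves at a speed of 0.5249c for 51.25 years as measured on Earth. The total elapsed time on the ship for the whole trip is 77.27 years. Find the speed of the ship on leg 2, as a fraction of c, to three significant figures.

β = 0.877

Leg 1: γ = 1/√(1 − 0.813²) = 1/√0.3390 = 1.717; τ_1 = 30.92/1.717 = 18.00 years.
Leg 2: speed unknown; τ_2 = 32.56/γ_2.
Leg 3: γ = 1/√(1 − 0.5249²) = 1/√0.7245 = 1.175; τ_3 = 51.25/1.175 = 43.62 years.
Total proper time: 18.00 + τ_2 + 43.62 = 77.27, so τ_2 = 77.27 − 61.63 = 15.64 years.
γ_2 = 32.56/15.64 = 2.081; β = √(1 − 1/γ²) = √0.7691.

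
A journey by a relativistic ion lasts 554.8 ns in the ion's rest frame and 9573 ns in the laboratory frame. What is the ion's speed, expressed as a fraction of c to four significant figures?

v = 0.9983c

The proper time is measured in the ion's rest frame (both events occur at the ion's location); Δt is measured in the laboratory frame. γ = Δt/τ = 9573/554.8 = 17.25.
β = √(1 − 1/γ²) = √(1 − 0.003359) = √0.9966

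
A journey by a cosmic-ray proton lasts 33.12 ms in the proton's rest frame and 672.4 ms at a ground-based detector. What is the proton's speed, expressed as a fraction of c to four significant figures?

The proper time is measured in the proton's rest frame (both events occur at the proton's location); Δt is measured at a ground-based detector. γ = Δt/τ = 672.4/33.12 = 20.30.
β = √(1 − 1/γ²) = √(1 − 0.002426) = √0.9976

β = 0.9988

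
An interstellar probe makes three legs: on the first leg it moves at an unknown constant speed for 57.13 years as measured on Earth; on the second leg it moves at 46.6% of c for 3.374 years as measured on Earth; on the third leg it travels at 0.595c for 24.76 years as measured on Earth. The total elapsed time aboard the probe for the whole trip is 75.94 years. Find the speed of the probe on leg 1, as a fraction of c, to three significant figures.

β = 0.371

Leg 1: speed unknown; τ_1 = 57.13/γ_1.
Leg 2: β = 0.466; γ = 1/√(1 − 0.466²) = 1/√0.7828 = 1.130; τ_2 = 3.374/1.130 = 2.985 years.
Leg 3: γ = 1/√(1 − 0.595²) = 1/√0.6460 = 1.244; τ_3 = 24.76/1.244 = 19.90 years.
Total proper time: τ_1 + 2.985 + 19.90 = 75.94, so τ_1 = 75.94 − 22.89 = 53.05 years.
γ_1 = 57.13/53.05 = 1.077; β = √(1 − 1/γ²) = √0.1376.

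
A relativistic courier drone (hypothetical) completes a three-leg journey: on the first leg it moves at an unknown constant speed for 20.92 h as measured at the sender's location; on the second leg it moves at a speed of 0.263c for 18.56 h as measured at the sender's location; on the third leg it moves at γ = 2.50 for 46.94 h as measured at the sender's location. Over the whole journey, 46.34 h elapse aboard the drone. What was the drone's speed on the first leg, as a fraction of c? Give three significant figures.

Leg 1: speed unknown; τ_1 = 20.92/γ_1.
Leg 2: γ = 1/√(1 − 0.263²) = 1/√0.9308 = 1.036; τ_2 = 18.56/1.036 = 17.91 h.
Leg 3: γ = 2.50; τ_3 = 46.94/2.500 = 18.78 h.
Total proper time: τ_1 + 17.91 + 18.78 = 46.34, so τ_1 = 46.34 − 36.68 = 9.657 h.
γ_1 = 20.92/9.657 = 2.166; β = √(1 − 1/γ²) = √0.7869.

β = 0.887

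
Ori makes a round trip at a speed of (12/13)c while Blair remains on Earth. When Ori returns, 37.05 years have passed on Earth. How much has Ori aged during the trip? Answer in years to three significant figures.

γ = 1/√(1 − (12/13)²) = 13/5 = 2.600
Ori's clock measures proper time along the trip: τ = Δt/γ = 37.05/2.600 years.

τ = 14.2 years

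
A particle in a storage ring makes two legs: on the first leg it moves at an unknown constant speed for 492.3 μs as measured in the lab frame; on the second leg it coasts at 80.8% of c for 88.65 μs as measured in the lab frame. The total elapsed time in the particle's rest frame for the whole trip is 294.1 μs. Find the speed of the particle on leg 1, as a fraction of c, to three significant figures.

β = 0.871

Leg 1: speed unknown; τ_1 = 492.3/γ_1.
Leg 2: β = 0.808; γ = 1/√(1 − 0.808²) = 1/√0.3471 = 1.697; τ_2 = 88.65/1.697 = 52.23 μs.
Total proper time: τ_1 + 52.23 = 294.1, so τ_1 = 294.1 − 52.23 = 241.9 μs.
γ_1 = 492.3/241.9 = 2.035; β = √(1 − 1/γ²) = √0.7586.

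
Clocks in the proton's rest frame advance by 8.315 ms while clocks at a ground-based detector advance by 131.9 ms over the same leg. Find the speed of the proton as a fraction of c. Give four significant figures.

The proper time is measured in the proton's rest frame (both events occur at the proton's location); Δt is measured at a ground-based detector. γ = Δt/τ = 131.9/8.315 = 15.86.
β = √(1 − 1/γ²) = √(1 − 0.003974) = √0.9960

v = 0.9980c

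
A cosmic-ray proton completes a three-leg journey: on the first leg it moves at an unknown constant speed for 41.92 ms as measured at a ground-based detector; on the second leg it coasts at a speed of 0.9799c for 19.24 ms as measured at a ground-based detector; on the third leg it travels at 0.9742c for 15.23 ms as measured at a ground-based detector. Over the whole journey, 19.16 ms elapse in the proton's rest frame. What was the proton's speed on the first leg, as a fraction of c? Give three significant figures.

Leg 1: speed unknown; τ_1 = 41.92/γ_1.
Leg 2: γ = 1/√(1 − 0.9799²) = 1/√0.03980 = 5.013; τ_2 = 19.24/5.013 = 3.838 ms.
Leg 3: γ = 1/√(1 − 0.9742²) = 1/√0.05093 = 4.431; τ_3 = 15.23/4.431 = 3.437 ms.
Total proper time: τ_1 + 3.838 + 3.437 = 19.16, so τ_1 = 19.16 − 7.275 = 11.88 ms.
γ_1 = 41.92/11.88 = 3.527; β = √(1 − 1/γ²) = √0.9196.

β = 0.959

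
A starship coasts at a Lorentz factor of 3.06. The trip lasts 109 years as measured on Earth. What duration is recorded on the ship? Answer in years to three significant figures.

τ = 35.6 years

γ = 3.06
The interval measured on Earth is the dilated one; the clock on the ship measures the proper time τ = Δt/γ = 109/3.060 years.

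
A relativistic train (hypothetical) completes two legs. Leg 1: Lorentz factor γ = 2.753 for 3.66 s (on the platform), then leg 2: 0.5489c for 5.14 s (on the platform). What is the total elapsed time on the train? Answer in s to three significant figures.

Leg 1: γ = 2.753; τ_1 = 3.66/2.753 = 1.329 s.
Leg 2: γ = 1/√(1 − 0.5489²) = 1/√0.6987 = 1.196; τ_2 = 5.14/1.196 = 4.296 s.
Total: 1.329 + 4.296 s.

τ = 5.63 s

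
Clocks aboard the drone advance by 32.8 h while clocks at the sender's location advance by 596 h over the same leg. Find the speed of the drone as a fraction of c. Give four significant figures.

v = 0.9985c

The proper time is measured aboard the drone (both events occur at the drone's location); Δt is measured at the sender's location. γ = Δt/τ = 596/32.8 = 18.17.
β = √(1 − 1/γ²) = √(1 − 0.003029) = √0.9970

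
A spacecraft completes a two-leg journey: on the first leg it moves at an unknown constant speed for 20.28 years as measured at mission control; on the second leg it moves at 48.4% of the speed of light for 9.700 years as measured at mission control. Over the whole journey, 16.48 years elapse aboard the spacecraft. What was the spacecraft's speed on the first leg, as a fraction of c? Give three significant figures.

Leg 1: speed unknown; τ_1 = 20.28/γ_1.
Leg 2: β = 0.484; γ = 1/√(1 − 0.484²) = 1/√0.7657 = 1.143; τ_2 = 9.700/1.143 = 8.488 years.
Total proper time: τ_1 + 8.488 = 16.48, so τ_1 = 16.48 − 8.488 = 7.992 years.
γ_1 = 20.28/7.992 = 2.538; β = √(1 − 1/γ²) = √0.8447.

β = 0.919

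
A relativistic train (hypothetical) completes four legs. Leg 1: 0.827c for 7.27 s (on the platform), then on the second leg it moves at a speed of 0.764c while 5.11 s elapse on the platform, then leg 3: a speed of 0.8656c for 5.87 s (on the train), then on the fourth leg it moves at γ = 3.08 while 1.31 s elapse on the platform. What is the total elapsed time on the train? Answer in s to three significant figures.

Leg 1: γ = 1/√(1 − 0.827²) = 1/√0.3161 = 1.779; τ_1 = 7.27/1.779 = 4.087 s.
Leg 2: γ = 1/√(1 − 0.764²) = 1/√0.4163 = 1.550; τ_2 = 5.11/1.550 = 3.297 s.
Leg 3: 5.87 s is already measured on the train.
Leg 4: γ = 3.08; τ_4 = 1.31/3.080 = 0.4253 s.
Total: 4.087 + 3.297 + 5.870 + 0.4253 s.

τ = 13.7 s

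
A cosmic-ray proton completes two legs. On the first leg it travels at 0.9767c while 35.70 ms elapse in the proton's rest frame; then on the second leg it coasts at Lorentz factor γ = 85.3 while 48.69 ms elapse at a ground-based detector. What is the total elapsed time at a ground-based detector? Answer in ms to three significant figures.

Leg 1: γ = 1/√(1 − 0.9767²) = 1/√0.04606 = 4.660; Δt_1 = 4.660 × 35.70 = 166.3 ms.
Leg 2: 48.69 ms is already measured at a ground-based detector.
Total: 166.3 + 48.69 ms.

Δt = 215 ms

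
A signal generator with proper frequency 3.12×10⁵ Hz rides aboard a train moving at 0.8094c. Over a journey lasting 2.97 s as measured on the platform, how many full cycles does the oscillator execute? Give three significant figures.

γ = 1/√(1 − 0.8094²) = 1/√0.3449 = 1.703
The oscillator's own cycle count is N = f × τ where τ is the proper time on the train. τ = Δt/γ = 2.97/1.703 = 1.744 s = 1.744×10⁰ s.
N = 3.12×10⁵ × 1.744×10⁰ = 5.442×10⁵.

N = 5.44×10⁵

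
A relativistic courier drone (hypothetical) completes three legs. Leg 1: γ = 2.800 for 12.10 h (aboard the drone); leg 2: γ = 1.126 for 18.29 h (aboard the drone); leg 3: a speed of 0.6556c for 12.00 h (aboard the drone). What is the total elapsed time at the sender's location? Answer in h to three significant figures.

Δt = 70.4 h

Leg 1: γ = 2.800; Δt_1 = 2.800 × 12.10 = 33.88 h.
Leg 2: γ = 1.126; Δt_2 = 1.126 × 18.29 = 20.59 h.
Leg 3: γ = 1/√(1 − 0.6556²) = 1/√0.5702 = 1.324; Δt_3 = 1.324 × 12.00 = 15.89 h.
Total: 33.88 + 20.59 + 15.89 h.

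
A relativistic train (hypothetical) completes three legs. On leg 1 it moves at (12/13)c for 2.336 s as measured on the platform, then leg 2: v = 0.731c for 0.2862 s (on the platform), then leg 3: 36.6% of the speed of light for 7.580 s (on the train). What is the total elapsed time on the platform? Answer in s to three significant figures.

Δt = 10.8 s

Leg 1: 2.336 s is already measured on the platform.
Leg 2: 0.2862 s is already measured on the platform.
Leg 3: β = 0.366; γ = 1/√(1 − 0.366²) = 1/√0.8660 = 1.075; Δt_3 = 1.075 × 7.580 = 8.145 s.
Total: 2.336 + 0.2862 + 8.145 s.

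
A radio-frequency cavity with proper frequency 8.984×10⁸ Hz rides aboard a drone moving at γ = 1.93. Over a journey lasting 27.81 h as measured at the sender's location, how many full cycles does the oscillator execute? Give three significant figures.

γ = 1.93
The oscillator's own cycle count is N = f × τ where τ is the proper time aboard the drone. τ = Δt/γ = 27.81/1.930 = 14.41 h = 5.187×10⁴ s.
N = 8.984×10⁸ × 5.187×10⁴ = 4.660×10¹³.

N = 4.66×10¹³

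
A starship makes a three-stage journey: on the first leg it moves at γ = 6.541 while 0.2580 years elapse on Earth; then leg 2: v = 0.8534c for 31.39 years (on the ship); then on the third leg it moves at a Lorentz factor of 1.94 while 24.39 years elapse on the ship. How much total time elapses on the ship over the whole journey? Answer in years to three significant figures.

τ = 55.8 years

Leg 1: γ = 6.541; τ_1 = 0.2580/6.541 = 0.03944 years.
Leg 2: 31.39 years is already measured on the ship.
Leg 3: 24.39 years is already measured on the ship.
Total: 0.03944 + 31.39 + 24.39 years.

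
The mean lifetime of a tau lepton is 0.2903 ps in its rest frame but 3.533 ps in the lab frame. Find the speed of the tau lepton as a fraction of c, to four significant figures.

β = 0.9966

γ = Δt/τ₀ = 3.533/0.2903 = 12.17
β = √(1 − 1/γ²) = √(1 − 0.006752) = √0.9932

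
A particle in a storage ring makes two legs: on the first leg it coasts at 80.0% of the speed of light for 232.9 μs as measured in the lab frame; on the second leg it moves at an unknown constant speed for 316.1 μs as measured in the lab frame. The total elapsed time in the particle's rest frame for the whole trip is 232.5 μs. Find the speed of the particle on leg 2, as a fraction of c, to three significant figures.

Leg 1: β = 0.800; γ = 1/√(1 − 0.800²) = 1/√0.3600 = 1.667; τ_1 = 232.9/1.667 = 139.7 μs.
Leg 2: speed unknown; τ_2 = 316.1/γ_2.
Total proper time: 139.7 + τ_2 = 232.5, so τ_2 = 232.5 − 139.7 = 92.76 μs.
γ_2 = 316.1/92.76 = 3.408; β = √(1 − 1/γ²) = √0.9139.

β = 0.956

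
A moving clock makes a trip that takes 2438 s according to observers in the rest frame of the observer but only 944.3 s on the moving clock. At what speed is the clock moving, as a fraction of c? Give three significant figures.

The proper time is measured on the moving clock (both events occur at the clock's location); Δt is measured in the rest frame of the observer. γ = Δt/τ = 2438/944.3 = 2.582.
β = √(1 − 1/γ²) = √(1 − 0.1500) = √0.8500

β = 0.922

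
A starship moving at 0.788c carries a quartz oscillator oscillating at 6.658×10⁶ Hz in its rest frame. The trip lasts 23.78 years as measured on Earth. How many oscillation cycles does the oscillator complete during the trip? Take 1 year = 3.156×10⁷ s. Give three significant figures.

γ = 1/√(1 − 0.788²) = 1/√0.3791 = 1.624
The oscillator's own cycle count is N = f × τ where τ is the proper time on the ship. τ = Δt/γ = 23.78/1.624 = 14.64 years = 4.621×10⁸ s.
N = 6.658×10⁶ × 4.621×10⁸ = 3.076×10¹⁵.

N = 3.08×10¹⁵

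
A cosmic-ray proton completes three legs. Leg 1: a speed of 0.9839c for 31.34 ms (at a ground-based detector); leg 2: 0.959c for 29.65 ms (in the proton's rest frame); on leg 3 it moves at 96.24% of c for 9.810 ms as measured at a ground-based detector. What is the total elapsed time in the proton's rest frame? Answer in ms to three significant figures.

Leg 1: γ = 1/√(1 − 0.9839²) = 1/√0.03194 = 5.595; τ_1 = 31.34/5.595 = 5.601 ms.
Leg 2: 29.65 ms is already measured in the proton's rest frame.
Leg 3: β = 0.9624; γ = 1/√(1 − 0.9624²) = 1/√0.07379 = 3.681; τ_3 = 9.810/3.681 = 2.665 ms.
Total: 5.601 + 29.65 + 2.665 ms.

τ = 37.9 ms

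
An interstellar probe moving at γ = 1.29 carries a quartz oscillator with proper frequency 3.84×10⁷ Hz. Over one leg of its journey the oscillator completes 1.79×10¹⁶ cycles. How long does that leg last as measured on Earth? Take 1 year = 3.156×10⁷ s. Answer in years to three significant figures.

Δt = 19.1 years

γ = 1.29
Proper time for N cycles: τ = N/f = 1.79×10¹⁶/(3.84×10⁷) = 4.661×10⁸ s = 14.77 years.
Lab-frame duration Δt = γτ = 1.290 × 14.77 = 19.05 years.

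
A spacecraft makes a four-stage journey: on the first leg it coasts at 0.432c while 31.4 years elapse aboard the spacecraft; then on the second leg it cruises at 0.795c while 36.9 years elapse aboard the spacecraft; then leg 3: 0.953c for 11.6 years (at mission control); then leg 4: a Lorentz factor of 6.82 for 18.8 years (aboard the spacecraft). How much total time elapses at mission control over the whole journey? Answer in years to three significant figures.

Δt = 235 years

Leg 1: γ = 1/√(1 − 0.432²) = 1/√0.8134 = 1.109; Δt_1 = 1.109 × 31.4 = 34.82 years.
Leg 2: γ = 1/√(1 − 0.795²) = 1/√0.3680 = 1.649; Δt_2 = 1.649 × 36.9 = 60.83 years.
Leg 3: 11.6 years is already measured at mission control.
Leg 4: γ = 6.82; Δt_4 = 6.820 × 18.8 = 128.2 years.
Total: 34.82 + 60.83 + 11.60 + 128.2 years.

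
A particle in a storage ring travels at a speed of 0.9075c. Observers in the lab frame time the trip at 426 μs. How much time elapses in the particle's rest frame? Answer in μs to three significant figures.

τ = 179 μs

γ = 1/√(1 − 0.9075²) = 1/√0.1764 = 2.381
The interval measured in the lab frame is the dilated one; the clock in the particle's rest frame measures the proper time τ = Δt/γ = 426/2.381 μs.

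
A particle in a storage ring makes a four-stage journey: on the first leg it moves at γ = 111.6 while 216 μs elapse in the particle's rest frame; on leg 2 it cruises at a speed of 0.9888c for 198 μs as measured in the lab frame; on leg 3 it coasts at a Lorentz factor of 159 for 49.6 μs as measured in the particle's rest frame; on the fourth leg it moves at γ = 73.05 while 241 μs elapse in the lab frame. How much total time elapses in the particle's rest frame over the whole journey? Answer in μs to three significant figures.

τ = 298 μs

Leg 1: 216 μs is already measured in the particle's rest frame.
Leg 2: γ = 1/√(1 − 0.9888²) = 1/√0.02227 = 6.700; τ_2 = 198/6.700 = 29.55 μs.
Leg 3: 49.6 μs is already measured in the particle's rest frame.
Leg 4: γ = 73.05; τ_4 = 241/73.05 = 3.299 μs.
Total: 216.0 + 29.55 + 49.60 + 3.299 μs.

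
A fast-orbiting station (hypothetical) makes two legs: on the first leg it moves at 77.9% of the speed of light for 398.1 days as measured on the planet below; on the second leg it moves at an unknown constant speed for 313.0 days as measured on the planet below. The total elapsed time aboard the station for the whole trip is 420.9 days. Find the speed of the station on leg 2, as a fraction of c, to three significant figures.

β = 0.837

Leg 1: β = 0.779; γ = 1/√(1 − 0.779²) = 1/√0.3932 = 1.595; τ_1 = 398.1/1.595 = 249.6 days.
Leg 2: speed unknown; τ_2 = 313.0/γ_2.
Total proper time: 249.6 + τ_2 = 420.9, so τ_2 = 420.9 − 249.6 = 171.3 days.
γ_2 = 313.0/171.3 = 1.827; β = √(1 − 1/γ²) = √0.7005.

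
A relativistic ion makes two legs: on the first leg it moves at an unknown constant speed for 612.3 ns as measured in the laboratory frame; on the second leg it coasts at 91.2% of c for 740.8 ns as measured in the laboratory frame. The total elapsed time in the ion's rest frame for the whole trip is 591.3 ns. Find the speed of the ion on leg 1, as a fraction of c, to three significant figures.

β = 0.883

Leg 1: speed unknown; τ_1 = 612.3/γ_1.
Leg 2: β = 0.912; γ = 1/√(1 − 0.912²) = 1/√0.1683 = 2.438; τ_2 = 740.8/2.438 = 303.9 ns.
Total proper time: τ_1 + 303.9 = 591.3, so τ_1 = 591.3 − 303.9 = 287.4 ns.
γ_1 = 612.3/287.4 = 2.130; β = √(1 − 1/γ²) = √0.7796.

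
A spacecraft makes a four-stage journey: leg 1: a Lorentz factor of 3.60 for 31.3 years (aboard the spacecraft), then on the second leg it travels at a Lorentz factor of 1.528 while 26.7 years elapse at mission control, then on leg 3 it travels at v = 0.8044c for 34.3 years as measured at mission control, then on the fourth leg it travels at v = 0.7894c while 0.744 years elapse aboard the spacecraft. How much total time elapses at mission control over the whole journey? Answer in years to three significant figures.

Leg 1: γ = 3.60; Δt_1 = 3.600 × 31.3 = 112.7 years.
Leg 2: 26.7 years is already measured at mission control.
Leg 3: 34.3 years is already measured at mission control.
Leg 4: γ = 1/√(1 − 0.7894²) = 1/√0.3768 = 1.629; Δt_4 = 1.629 × 0.744 = 1.212 years.
Total: 112.7 + 26.70 + 34.30 + 1.212 years.

Δt = 175 years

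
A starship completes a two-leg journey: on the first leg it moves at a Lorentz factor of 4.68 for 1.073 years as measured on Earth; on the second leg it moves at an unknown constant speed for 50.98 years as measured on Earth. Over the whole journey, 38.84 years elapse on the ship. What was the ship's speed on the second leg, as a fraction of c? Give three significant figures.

Leg 1: γ = 4.68; τ_1 = 1.073/4.680 = 0.2293 years.
Leg 2: speed unknown; τ_2 = 50.98/γ_2.
Total proper time: 0.2293 + τ_2 = 38.84, so τ_2 = 38.84 − 0.2293 = 38.61 years.
γ_2 = 50.98/38.61 = 1.320; β = √(1 − 1/γ²) = √0.4264.

β = 0.653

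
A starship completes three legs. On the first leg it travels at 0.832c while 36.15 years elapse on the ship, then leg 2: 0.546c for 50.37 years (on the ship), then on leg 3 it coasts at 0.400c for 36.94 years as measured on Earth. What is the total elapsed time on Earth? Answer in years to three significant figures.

Δt = 162 years

Leg 1: γ = 1/√(1 − 0.832²) = 1/√0.3078 = 1.803; Δt_1 = 1.803 × 36.15 = 65.16 years.
Leg 2: γ = 1/√(1 − 0.546²) = 1/√0.7019 = 1.194; Δt_2 = 1.194 × 50.37 = 60.12 years.
Leg 3: 36.94 years is already measured on Earth.
Total: 65.16 + 60.12 + 36.94 years.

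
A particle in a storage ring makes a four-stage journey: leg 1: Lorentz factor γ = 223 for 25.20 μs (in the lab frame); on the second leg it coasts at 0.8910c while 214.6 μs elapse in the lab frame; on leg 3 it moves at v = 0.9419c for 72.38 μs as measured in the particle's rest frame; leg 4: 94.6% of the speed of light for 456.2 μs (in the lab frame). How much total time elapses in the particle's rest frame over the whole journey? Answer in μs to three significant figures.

τ = 318 μs

Leg 1: γ = 223; τ_1 = 25.20/223.0 = 0.1130 μs.
Leg 2: γ = 1/√(1 − 0.8910²) = 1/√0.2061 = 2.203; τ_2 = 214.6/2.203 = 97.43 μs.
Leg 3: 72.38 μs is already measured in the particle's rest frame.
Leg 4: β = 0.946; γ = 1/√(1 − 0.946²) = 1/√0.1051 = 3.085; τ_4 = 456.2/3.085 = 147.9 μs.
Total: 0.1130 + 97.43 + 72.38 + 147.9 μs.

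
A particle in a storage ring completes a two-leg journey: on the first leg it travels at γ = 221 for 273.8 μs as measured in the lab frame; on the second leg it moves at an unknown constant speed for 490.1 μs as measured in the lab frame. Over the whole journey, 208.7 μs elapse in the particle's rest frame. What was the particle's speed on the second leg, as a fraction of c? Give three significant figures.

Leg 1: γ = 221; τ_1 = 273.8/221.0 = 1.239 μs.
Leg 2: speed unknown; τ_2 = 490.1/γ_2.
Total proper time: 1.239 + τ_2 = 208.7, so τ_2 = 208.7 − 1.239 = 207.5 μs.
γ_2 = 490.1/207.5 = 2.362; β = √(1 − 1/γ²) = √0.8208.

β = 0.906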